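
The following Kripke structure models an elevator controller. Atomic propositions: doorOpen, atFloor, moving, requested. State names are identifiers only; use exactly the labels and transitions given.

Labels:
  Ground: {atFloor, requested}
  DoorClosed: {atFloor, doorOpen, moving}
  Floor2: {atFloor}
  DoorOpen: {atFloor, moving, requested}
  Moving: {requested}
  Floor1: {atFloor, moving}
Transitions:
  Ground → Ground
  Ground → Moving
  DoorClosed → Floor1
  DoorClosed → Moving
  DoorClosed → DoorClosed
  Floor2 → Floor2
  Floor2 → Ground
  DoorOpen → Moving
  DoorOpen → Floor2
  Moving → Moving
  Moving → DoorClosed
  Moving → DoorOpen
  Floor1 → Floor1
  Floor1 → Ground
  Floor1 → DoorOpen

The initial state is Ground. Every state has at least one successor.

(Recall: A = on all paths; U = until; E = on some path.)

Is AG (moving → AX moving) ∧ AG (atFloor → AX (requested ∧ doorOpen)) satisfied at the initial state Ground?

States satisfying moving → AX moving: {Ground, Floor2, Moving}.
States satisfying AG (moving → AX moving): ∅.
States satisfying atFloor → AX (requested ∧ doorOpen): {Moving}.
States satisfying AG (atFloor → AX (requested ∧ doorOpen)): ∅.
States satisfying AG (moving → AX moving) ∧ AG (atFloor → AX (requested ∧ doorOpen)): ∅.
Ground ∉ Sat(AG (moving → AX moving) ∧ AG (atFloor → AX (requested ∧ doorOpen))).

No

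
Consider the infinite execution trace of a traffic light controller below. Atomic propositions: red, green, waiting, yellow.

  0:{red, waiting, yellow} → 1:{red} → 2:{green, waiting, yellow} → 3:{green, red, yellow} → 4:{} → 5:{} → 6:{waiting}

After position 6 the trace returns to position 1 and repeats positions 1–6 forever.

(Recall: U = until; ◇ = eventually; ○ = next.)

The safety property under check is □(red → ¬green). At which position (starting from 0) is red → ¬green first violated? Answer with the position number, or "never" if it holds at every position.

3

Check red → ¬green at each position in order: 0 ✓, 1 ✓, 2 ✓.
At position 3 the labels are {green, red, yellow}, so red → ¬green is false there. This is the first violation.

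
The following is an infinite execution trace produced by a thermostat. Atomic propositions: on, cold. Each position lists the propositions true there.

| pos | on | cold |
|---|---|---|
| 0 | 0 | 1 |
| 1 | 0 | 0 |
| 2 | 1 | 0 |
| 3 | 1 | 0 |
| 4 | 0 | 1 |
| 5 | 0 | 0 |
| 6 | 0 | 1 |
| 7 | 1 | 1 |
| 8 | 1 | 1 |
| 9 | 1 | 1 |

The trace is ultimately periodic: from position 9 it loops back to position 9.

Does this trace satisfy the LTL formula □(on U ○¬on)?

on U ○¬on must hold at every position from 0 onward. It fails at position 1, so □(on U ○¬on) is false.

No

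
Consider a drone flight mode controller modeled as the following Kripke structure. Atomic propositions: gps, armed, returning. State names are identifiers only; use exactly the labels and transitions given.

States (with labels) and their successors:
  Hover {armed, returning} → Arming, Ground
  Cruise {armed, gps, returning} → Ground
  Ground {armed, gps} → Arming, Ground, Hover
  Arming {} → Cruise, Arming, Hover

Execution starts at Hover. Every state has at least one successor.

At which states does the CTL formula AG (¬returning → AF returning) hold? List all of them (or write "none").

States satisfying ¬returning → AF returning: {Hover, Cruise}.
States satisfying AG (¬returning → AF returning): ∅.

none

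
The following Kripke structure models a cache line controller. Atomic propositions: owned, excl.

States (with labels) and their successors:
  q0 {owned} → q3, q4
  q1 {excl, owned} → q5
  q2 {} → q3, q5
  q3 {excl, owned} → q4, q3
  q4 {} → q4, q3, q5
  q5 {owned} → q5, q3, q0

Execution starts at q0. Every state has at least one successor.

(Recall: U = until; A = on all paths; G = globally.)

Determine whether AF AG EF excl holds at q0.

Yes

States satisfying AG EF excl: {q0, q1, q2, q3, q4, q5}.
States satisfying AF AG EF excl: {q0, q1, q2, q3, q4, q5}.
q0 ∈ Sat(AF AG EF excl).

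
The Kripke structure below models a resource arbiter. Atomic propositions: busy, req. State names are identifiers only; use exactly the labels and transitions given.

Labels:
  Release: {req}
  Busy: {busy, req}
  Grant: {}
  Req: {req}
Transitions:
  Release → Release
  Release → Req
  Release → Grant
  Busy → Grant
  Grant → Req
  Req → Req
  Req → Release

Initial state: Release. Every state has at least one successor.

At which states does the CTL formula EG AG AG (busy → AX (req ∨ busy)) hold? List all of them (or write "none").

{Release, Grant, Req}

States satisfying AG AG (busy → AX (req ∨ busy)): {Release, Grant, Req}.
States satisfying EG AG AG (busy → AX (req ∨ busy)): {Release, Grant, Req}.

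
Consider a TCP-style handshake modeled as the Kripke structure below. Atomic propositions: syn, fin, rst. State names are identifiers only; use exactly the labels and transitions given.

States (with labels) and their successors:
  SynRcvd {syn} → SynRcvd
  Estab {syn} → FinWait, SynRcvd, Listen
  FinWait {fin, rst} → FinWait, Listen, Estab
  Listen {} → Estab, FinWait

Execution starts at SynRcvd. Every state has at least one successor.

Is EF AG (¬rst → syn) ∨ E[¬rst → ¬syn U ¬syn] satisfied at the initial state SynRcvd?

Yes

States satisfying AG (¬rst → syn): {SynRcvd}.
States satisfying EF AG (¬rst → syn): {SynRcvd, Estab, FinWait, Listen}.
States satisfying ¬rst → ¬syn: {FinWait, Listen}.
States satisfying ¬syn: {FinWait, Listen}.
States satisfying E[¬rst → ¬syn U ¬syn]: {FinWait, Listen}.
States satisfying EF AG (¬rst → syn) ∨ E[¬rst → ¬syn U ¬syn]: {SynRcvd, Estab, FinWait, Listen}.
SynRcvd ∈ Sat(EF AG (¬rst → syn) ∨ E[¬rst → ¬syn U ¬syn]).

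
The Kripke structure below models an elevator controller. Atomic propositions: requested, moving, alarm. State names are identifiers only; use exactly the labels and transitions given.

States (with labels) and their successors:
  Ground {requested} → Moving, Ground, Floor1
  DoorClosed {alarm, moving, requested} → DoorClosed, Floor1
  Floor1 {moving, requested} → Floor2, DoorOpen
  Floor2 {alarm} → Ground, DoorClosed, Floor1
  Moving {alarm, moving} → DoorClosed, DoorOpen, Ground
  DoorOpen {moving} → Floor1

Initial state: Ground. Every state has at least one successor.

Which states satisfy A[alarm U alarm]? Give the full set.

States satisfying alarm: {DoorClosed, Floor2, Moving}.
States satisfying A[alarm U alarm]: {DoorClosed, Floor2, Moving}.

{DoorClosed, Floor2, Moving}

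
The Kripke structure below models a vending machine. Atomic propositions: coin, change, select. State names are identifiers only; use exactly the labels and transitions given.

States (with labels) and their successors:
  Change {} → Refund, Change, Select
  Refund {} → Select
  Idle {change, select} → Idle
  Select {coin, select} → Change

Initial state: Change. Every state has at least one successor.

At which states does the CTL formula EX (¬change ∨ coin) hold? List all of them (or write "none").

States satisfying ¬change ∨ coin: {Change, Refund, Select}.
States satisfying EX (¬change ∨ coin): {Change, Refund, Select}.

{Change, Refund, Select}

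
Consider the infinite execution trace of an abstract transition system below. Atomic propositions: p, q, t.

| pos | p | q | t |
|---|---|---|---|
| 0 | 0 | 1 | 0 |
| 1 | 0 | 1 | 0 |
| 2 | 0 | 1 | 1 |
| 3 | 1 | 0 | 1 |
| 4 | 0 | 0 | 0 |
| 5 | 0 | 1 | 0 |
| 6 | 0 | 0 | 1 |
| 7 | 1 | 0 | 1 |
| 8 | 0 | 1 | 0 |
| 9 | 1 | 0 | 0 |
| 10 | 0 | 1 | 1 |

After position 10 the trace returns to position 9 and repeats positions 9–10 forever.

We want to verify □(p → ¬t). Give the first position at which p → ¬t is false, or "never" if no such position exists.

Check p → ¬t at each position in order: 0 ✓, 1 ✓, 2 ✓.
At position 3 the labels are {p, t}, so p → ¬t is false there. This is the first violation.

3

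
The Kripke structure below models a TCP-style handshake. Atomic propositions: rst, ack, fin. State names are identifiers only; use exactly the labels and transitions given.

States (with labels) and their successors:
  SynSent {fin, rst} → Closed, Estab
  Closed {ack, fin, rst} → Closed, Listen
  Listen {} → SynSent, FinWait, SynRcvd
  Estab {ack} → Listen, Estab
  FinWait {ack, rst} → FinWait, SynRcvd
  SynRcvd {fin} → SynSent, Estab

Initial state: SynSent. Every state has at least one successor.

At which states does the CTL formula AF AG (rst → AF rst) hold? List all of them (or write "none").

States satisfying AG (rst → AF rst): {SynSent, Closed, Listen, Estab, FinWait, SynRcvd}.
States satisfying AF AG (rst → AF rst): {SynSent, Closed, Listen, Estab, FinWait, SynRcvd}.

{SynSent, Closed, Listen, Estab, FinWait, SynRcvd}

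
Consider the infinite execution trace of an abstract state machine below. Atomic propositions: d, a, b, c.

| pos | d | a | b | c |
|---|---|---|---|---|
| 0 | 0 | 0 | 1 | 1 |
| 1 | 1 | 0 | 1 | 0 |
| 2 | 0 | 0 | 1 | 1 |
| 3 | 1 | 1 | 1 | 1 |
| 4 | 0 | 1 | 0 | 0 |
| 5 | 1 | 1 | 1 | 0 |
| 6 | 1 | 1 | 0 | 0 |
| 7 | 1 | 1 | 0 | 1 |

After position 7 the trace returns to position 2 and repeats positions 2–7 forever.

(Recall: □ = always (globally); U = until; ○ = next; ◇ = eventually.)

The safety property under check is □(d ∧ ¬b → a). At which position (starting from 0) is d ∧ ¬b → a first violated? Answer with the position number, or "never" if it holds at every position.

never

d ∧ ¬b → a holds at every position 0..7, and those are all the positions the trace ever visits, so the invariant □(d ∧ ¬b → a) is never violated.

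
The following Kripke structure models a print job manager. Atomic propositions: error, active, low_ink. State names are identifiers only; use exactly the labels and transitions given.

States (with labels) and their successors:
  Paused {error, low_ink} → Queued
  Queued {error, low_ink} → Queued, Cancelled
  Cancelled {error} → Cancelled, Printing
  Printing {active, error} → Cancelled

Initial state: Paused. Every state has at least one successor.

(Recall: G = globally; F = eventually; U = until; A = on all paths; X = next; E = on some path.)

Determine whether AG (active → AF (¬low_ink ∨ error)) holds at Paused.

States satisfying active → AF (¬low_ink ∨ error): {Paused, Queued, Cancelled, Printing}.
States satisfying AG (active → AF (¬low_ink ∨ error)): {Paused, Queued, Cancelled, Printing}.
Every state reachable from Paused satisfies active → AF (¬low_ink ∨ error).
Paused ∈ Sat(AG (active → AF (¬low_ink ∨ error))).

Holds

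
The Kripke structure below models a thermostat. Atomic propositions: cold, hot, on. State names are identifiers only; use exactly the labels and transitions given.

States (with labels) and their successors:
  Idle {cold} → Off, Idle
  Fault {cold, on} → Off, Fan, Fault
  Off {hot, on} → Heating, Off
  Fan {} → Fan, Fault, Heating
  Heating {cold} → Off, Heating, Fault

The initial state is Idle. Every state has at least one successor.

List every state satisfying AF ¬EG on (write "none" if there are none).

States satisfying ¬EG on: {Idle, Fan, Heating}.
States satisfying AF ¬EG on: {Idle, Fan, Heating}.

{Idle, Fan, Heating}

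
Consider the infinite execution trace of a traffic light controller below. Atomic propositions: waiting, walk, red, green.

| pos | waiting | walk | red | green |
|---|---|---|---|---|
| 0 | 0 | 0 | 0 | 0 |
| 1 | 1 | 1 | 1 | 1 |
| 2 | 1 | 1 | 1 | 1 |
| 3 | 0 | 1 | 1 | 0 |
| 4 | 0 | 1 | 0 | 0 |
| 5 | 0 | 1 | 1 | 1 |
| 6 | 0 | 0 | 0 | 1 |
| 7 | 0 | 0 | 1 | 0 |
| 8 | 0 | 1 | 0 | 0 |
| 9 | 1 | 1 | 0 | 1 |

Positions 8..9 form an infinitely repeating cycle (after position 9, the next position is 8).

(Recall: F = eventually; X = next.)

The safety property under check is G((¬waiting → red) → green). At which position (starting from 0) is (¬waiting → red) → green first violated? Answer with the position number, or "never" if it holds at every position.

Check (¬waiting → red) → green at each position in order: 0 ✓, 1 ✓, 2 ✓.
At position 3 the labels are {red, walk}, so (¬waiting → red) → green is false there. This is the first violation.

3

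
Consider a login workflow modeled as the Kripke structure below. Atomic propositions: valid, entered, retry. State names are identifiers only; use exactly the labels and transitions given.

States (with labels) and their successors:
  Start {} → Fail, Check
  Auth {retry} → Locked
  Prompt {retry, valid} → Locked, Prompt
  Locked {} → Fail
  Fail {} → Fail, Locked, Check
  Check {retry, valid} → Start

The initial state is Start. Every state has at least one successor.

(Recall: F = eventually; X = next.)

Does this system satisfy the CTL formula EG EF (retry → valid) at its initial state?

States satisfying EF (retry → valid): {Start, Auth, Prompt, Locked, Fail, Check}.
States satisfying EG EF (retry → valid): {Start, Auth, Prompt, Locked, Fail, Check}.
Start ∈ Sat(EG EF (retry → valid)).

Yes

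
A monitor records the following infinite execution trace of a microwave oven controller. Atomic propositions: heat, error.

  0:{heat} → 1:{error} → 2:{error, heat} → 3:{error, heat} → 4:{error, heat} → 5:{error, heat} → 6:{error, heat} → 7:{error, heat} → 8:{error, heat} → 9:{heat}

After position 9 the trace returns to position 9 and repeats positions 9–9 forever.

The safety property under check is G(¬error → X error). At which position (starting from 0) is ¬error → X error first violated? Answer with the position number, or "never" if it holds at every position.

9

Check ¬error → X error at each position in order: 0 ✓, 1 ✓, 2 ✓, 3 ✓, 4 ✓, 5 ✓, 6 ✓, 7 ✓, 8 ✓.
At position 9 the labels are {heat} and the next position 9 has {heat}, so ¬error → X error is false there. This is the first violation.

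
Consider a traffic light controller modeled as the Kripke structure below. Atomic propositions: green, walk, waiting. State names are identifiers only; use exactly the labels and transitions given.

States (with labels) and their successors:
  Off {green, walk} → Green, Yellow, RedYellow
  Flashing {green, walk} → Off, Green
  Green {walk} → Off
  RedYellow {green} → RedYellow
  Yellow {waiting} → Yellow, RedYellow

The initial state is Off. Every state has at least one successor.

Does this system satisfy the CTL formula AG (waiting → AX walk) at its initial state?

Does not hold

States satisfying waiting → AX walk: {Off, Flashing, Green, RedYellow}.
States satisfying AG (waiting → AX walk): {RedYellow}.
Yellow is reachable from Off and violates waiting → AX walk, so AG fails at Off.
Off ∉ Sat(AG (waiting → AX walk)).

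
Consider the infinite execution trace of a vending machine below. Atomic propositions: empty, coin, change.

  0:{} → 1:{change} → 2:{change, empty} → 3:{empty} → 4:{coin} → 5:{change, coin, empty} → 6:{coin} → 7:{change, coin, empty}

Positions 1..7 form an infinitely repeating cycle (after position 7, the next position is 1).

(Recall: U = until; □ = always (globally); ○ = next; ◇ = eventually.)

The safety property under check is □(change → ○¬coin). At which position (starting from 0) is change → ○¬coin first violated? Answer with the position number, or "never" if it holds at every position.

5

Check change → ○¬coin at each position in order: 0 ✓, 1 ✓, 2 ✓, 3 ✓, 4 ✓.
At position 5 the labels are {change, coin, empty} and the next position 6 has {coin}, so change → ○¬coin is false there. This is the first violation.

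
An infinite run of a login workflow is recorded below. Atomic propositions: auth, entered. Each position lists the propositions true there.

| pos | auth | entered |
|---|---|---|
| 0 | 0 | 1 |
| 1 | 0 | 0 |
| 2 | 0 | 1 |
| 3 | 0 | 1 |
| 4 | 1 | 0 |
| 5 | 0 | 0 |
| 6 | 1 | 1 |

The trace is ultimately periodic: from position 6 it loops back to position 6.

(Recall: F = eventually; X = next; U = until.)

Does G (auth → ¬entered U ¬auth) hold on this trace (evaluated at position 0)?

No

auth → ¬entered U ¬auth must hold at every position from 0 onward. It fails at position 6, so G (auth → ¬entered U ¬auth) is false.
Positions where auth holds: 4, 6.
Check ¬entered U ¬auth at each: 4→ok, 6→fails.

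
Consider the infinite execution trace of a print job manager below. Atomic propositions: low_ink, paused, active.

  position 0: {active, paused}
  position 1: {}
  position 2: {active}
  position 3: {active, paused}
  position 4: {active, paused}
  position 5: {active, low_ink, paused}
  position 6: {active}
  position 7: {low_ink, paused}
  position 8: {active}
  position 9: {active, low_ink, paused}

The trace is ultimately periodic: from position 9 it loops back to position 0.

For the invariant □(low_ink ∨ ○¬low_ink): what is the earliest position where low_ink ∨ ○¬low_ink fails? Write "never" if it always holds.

4

Check low_ink ∨ ○¬low_ink at each position in order: 0 ✓, 1 ✓, 2 ✓, 3 ✓.
At position 4 the labels are {active, paused} and the next position 5 has {active, low_ink, paused}, so low_ink ∨ ○¬low_ink is false there. This is the first violation.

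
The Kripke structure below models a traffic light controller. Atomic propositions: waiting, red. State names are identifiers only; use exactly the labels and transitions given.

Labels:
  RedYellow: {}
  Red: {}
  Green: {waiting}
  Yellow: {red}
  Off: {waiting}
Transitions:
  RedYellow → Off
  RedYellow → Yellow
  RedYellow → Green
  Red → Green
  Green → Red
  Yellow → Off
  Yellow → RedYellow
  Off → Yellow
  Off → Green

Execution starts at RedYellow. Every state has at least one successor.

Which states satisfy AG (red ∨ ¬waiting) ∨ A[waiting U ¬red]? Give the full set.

{RedYellow, Red, Green, Off}

States satisfying red ∨ ¬waiting: {RedYellow, Red, Yellow}.
States satisfying AG (red ∨ ¬waiting): ∅.
States satisfying waiting: {Green, Off}.
States satisfying ¬red: {RedYellow, Red, Green, Off}.
States satisfying A[waiting U ¬red]: {RedYellow, Red, Green, Off}.
States satisfying AG (red ∨ ¬waiting) ∨ A[waiting U ¬red]: {RedYellow, Red, Green, Off}.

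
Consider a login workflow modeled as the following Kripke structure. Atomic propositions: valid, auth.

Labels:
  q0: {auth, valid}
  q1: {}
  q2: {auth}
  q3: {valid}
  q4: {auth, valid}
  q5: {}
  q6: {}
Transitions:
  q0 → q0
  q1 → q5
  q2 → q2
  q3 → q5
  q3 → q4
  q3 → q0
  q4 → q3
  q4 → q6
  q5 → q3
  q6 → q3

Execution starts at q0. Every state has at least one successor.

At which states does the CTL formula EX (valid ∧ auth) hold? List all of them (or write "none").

{q0, q3}

States satisfying valid ∧ auth: {q0, q4}.
States satisfying EX (valid ∧ auth): {q0, q3}.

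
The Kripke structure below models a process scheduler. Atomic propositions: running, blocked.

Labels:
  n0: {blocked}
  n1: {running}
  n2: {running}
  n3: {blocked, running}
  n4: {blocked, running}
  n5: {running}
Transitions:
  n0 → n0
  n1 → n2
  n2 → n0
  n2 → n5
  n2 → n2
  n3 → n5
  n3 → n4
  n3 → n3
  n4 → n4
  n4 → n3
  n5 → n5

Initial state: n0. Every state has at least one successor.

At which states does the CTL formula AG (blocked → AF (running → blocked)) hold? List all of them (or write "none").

States satisfying blocked → AF (running → blocked): {n0, n1, n2, n3, n4, n5}.
States satisfying AG (blocked → AF (running → blocked)): {n0, n1, n2, n3, n4, n5}.

{n0, n1, n2, n3, n4, n5}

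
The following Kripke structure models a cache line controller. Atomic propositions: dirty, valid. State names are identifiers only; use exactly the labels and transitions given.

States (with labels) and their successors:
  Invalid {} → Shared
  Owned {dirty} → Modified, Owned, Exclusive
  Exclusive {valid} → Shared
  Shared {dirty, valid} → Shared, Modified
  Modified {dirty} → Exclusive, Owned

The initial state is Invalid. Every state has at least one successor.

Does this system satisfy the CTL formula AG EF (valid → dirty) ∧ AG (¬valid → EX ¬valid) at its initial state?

States satisfying EF (valid → dirty): {Invalid, Owned, Exclusive, Shared, Modified}.
States satisfying AG EF (valid → dirty): {Invalid, Owned, Exclusive, Shared, Modified}.
States satisfying ¬valid → EX ¬valid: {Owned, Exclusive, Shared, Modified}.
States satisfying AG (¬valid → EX ¬valid): {Owned, Exclusive, Shared, Modified}.
States satisfying AG EF (valid → dirty) ∧ AG (¬valid → EX ¬valid): {Owned, Exclusive, Shared, Modified}.
Invalid ∉ Sat(AG EF (valid → dirty) ∧ AG (¬valid → EX ¬valid)).

Violated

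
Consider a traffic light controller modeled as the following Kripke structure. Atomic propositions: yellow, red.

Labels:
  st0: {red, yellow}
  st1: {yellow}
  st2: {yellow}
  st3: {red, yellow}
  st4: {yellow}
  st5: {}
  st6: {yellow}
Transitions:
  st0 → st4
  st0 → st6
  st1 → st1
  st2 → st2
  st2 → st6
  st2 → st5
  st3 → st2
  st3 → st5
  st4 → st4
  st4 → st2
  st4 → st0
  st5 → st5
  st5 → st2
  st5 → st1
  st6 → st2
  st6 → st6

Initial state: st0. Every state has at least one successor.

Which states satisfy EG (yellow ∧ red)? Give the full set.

none

States satisfying yellow ∧ red: {st0, st3}.
States satisfying EG (yellow ∧ red): ∅.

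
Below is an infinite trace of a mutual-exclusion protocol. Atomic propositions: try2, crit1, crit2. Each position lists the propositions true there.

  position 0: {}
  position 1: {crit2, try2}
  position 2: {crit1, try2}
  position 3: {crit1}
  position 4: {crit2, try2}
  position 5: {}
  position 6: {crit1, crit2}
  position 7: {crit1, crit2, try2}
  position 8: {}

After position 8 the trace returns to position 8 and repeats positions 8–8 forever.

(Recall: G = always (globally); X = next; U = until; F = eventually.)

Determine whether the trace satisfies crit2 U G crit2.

Violated

Walking from position 0: at position 0, G crit2 has not yet held and crit2 fails, so crit2 U G crit2 is false.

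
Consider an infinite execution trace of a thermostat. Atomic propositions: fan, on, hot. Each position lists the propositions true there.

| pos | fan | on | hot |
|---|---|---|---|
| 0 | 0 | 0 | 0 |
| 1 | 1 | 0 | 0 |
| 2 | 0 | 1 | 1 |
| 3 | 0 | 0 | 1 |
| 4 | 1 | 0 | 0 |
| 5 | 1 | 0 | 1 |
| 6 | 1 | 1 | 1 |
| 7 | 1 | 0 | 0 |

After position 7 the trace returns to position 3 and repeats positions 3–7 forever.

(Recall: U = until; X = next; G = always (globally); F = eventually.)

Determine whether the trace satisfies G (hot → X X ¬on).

Holds

hot → X X ¬on holds at every position 0..7, and those are all positions ever visited, so G (hot → X X ¬on) holds.
Positions where hot holds: 2, 3, 5, 6.
Check X X ¬on at each: 2→ok, 3→ok, 5→ok, 6→ok.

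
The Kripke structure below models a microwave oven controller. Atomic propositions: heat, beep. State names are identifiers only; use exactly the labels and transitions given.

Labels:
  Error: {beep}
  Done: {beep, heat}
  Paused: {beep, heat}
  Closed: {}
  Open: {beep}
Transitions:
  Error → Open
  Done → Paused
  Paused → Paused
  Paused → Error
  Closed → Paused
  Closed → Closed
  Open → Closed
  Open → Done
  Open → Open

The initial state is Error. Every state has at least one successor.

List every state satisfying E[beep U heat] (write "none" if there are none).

{Error, Done, Paused, Open}

States satisfying beep: {Error, Done, Paused, Open}.
States satisfying heat: {Done, Paused}.
States satisfying E[beep U heat]: {Error, Done, Paused, Open}.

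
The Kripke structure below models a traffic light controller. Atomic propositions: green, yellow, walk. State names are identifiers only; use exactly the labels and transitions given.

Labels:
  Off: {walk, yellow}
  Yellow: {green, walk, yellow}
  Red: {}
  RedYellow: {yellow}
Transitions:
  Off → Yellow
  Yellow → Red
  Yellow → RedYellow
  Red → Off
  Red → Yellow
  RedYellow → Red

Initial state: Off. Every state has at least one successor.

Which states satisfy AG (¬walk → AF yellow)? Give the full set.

States satisfying ¬walk → AF yellow: {Off, Yellow, Red, RedYellow}.
States satisfying AG (¬walk → AF yellow): {Off, Yellow, Red, RedYellow}.

{Off, Yellow, Red, RedYellow}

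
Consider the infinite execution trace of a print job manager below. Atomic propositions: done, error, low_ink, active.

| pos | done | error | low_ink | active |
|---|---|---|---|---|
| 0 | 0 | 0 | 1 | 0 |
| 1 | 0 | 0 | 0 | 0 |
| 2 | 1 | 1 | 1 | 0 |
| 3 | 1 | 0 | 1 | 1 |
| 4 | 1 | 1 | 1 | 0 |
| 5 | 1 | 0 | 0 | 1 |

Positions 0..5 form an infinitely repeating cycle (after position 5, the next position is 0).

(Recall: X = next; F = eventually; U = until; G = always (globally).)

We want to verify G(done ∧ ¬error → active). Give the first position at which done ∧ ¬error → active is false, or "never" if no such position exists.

never

done ∧ ¬error → active holds at every position 0..5, and those are all the positions the trace ever visits, so the invariant G(done ∧ ¬error → active) is never violated.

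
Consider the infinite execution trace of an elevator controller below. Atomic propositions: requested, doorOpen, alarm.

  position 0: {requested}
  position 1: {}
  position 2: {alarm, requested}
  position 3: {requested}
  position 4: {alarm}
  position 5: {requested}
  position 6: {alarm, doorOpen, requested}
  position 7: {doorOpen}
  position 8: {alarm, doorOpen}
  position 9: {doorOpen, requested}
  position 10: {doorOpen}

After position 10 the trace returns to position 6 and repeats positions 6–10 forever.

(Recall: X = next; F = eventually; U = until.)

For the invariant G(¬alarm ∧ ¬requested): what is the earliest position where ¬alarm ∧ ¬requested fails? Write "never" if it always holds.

0

At position 0 the labels are {requested}, so ¬alarm ∧ ¬requested is false there. This is the first violation.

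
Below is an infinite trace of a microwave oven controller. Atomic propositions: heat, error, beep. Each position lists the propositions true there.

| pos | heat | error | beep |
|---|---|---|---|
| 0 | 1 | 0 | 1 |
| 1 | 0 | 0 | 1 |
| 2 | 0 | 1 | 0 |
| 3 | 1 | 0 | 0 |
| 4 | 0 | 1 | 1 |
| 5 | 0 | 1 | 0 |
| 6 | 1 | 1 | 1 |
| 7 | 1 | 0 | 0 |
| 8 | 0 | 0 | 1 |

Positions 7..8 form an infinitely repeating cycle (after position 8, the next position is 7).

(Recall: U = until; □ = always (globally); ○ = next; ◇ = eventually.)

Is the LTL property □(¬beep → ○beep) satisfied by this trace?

No

¬beep → ○beep must hold at every position from 0 onward. It fails at position 2, so □(¬beep → ○beep) is false.
Positions where ¬beep holds: 2, 3, 5, 7.
Check ○beep at each: 2→fails, 3→ok, 5→ok, 7→ok.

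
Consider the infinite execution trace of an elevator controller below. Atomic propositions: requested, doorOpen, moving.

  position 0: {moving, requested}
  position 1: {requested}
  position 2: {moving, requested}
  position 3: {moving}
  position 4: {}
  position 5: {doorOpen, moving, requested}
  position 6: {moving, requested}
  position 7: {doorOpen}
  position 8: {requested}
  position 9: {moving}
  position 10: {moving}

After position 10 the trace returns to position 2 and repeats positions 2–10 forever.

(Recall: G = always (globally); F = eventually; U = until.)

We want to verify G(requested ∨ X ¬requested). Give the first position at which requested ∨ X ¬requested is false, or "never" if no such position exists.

Check requested ∨ X ¬requested at each position in order: 0 ✓, 1 ✓, 2 ✓, 3 ✓.
At position 4 the labels are {} and the next position 5 has {doorOpen, moving, requested}, so requested ∨ X ¬requested is false there. This is the first violation.

4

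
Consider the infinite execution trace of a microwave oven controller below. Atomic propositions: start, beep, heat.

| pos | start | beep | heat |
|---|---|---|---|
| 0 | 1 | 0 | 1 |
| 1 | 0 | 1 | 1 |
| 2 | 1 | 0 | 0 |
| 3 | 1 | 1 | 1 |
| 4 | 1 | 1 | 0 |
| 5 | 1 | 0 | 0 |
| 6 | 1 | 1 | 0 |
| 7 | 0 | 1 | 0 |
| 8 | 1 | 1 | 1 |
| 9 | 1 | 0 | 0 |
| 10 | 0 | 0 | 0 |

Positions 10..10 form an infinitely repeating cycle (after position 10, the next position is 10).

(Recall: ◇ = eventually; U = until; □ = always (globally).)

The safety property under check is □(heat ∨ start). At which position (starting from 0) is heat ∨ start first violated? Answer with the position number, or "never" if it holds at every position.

Check heat ∨ start at each position in order: 0 ✓, 1 ✓, 2 ✓, 3 ✓, 4 ✓, 5 ✓, 6 ✓.
At position 7 the labels are {beep}, so heat ∨ start is false there. This is the first violation.

7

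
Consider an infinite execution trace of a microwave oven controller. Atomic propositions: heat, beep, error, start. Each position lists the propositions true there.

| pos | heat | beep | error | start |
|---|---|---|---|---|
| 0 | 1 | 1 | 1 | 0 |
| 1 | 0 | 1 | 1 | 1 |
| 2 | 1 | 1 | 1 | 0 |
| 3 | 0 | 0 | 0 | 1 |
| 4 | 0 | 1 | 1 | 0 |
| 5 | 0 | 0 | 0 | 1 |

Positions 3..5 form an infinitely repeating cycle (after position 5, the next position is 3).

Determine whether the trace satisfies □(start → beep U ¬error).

Satisfied

start → beep U ¬error holds at every position 0..5, and those are all positions ever visited, so □(start → beep U ¬error) holds.
Positions where start holds: 1, 3, 5.
Check beep U ¬error at each: 1→ok, 3→ok, 5→ok.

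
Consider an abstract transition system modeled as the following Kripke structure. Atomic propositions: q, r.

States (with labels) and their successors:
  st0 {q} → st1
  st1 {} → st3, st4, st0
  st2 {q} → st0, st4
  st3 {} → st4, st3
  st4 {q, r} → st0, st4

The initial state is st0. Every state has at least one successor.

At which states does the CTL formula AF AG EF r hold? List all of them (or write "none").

{st0, st1, st2, st3, st4}

States satisfying AG EF r: {st0, st1, st2, st3, st4}.
States satisfying AF AG EF r: {st0, st1, st2, st3, st4}.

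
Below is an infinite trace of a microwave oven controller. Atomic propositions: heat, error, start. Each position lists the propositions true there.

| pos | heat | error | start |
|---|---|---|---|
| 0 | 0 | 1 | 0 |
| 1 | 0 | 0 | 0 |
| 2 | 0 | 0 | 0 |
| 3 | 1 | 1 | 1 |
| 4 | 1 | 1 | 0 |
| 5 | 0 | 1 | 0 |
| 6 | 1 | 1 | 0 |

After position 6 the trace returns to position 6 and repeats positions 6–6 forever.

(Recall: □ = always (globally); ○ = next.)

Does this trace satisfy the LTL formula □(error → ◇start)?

error → ◇start must hold at every position from 0 onward. It fails at position 4, so □(error → ◇start) is false.
Positions where error holds: 0, 3, 4, 5, 6.
Check ◇start at each: 0→ok, 3→ok, 4→fails, 5→fails, 6→fails.

Does not hold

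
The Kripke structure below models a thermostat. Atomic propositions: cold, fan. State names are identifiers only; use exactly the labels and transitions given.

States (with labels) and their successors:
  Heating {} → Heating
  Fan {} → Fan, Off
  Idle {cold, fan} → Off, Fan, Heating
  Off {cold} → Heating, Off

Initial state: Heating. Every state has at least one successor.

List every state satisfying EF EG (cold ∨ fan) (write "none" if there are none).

States satisfying EG (cold ∨ fan): {Idle, Off}.
States satisfying EF EG (cold ∨ fan): {Fan, Idle, Off}.

{Fan, Idle, Off}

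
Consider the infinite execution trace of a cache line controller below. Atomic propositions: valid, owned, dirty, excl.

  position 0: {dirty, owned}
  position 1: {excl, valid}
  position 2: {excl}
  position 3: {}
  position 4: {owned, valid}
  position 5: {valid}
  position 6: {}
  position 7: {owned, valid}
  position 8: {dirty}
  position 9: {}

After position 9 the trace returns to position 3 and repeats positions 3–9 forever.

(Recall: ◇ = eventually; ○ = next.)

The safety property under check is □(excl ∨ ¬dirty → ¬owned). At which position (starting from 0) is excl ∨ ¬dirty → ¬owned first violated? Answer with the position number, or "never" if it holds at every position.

4

Check excl ∨ ¬dirty → ¬owned at each position in order: 0 ✓, 1 ✓, 2 ✓, 3 ✓.
At position 4 the labels are {owned, valid}, so excl ∨ ¬dirty → ¬owned is false there. This is the first violation.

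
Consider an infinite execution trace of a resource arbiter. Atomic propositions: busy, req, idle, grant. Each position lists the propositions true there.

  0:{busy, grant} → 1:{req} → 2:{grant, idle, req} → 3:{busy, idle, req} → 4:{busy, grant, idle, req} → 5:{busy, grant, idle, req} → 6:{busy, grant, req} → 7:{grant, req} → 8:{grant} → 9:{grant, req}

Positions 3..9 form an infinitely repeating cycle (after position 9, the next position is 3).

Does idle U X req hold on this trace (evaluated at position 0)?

Walking from position 0: X req first holds at position 0, and idle holds at every earlier position along the way, so idle U X req holds.

Satisfied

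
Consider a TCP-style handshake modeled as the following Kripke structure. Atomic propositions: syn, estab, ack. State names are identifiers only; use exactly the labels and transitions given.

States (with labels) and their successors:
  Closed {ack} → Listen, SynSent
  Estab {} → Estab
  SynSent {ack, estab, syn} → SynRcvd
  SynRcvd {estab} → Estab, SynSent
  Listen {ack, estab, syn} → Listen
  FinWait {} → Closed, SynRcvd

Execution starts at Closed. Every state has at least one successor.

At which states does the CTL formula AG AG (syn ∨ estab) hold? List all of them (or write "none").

States satisfying AG (syn ∨ estab): {Listen}.
States satisfying AG AG (syn ∨ estab): {Listen}.

{Listen}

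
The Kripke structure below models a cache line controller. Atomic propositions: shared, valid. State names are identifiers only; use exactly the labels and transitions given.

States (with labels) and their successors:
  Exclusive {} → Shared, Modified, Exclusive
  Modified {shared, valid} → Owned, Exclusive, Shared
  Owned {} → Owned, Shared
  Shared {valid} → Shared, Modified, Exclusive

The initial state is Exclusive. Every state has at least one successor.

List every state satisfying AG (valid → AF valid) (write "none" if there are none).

{Exclusive, Modified, Owned, Shared}

States satisfying valid → AF valid: {Exclusive, Modified, Owned, Shared}.
States satisfying AG (valid → AF valid): {Exclusive, Modified, Owned, Shared}.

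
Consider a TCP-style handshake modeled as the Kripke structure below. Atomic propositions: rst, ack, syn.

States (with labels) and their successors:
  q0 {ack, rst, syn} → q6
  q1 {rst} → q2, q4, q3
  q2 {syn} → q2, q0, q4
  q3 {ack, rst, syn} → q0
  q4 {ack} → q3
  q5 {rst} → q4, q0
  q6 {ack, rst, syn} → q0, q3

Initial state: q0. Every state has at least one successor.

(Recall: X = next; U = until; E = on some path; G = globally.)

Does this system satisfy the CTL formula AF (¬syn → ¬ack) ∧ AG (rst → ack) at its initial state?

States satisfying ¬syn → ¬ack: {q0, q1, q2, q3, q5, q6}.
States satisfying AF (¬syn → ¬ack): {q0, q1, q2, q3, q4, q5, q6}.
States satisfying rst → ack: {q0, q2, q3, q4, q6}.
States satisfying AG (rst → ack): {q0, q2, q3, q4, q6}.
States satisfying AF (¬syn → ¬ack) ∧ AG (rst → ack): {q0, q2, q3, q4, q6}.
q0 ∈ Sat(AF (¬syn → ¬ack) ∧ AG (rst → ack)).

Holds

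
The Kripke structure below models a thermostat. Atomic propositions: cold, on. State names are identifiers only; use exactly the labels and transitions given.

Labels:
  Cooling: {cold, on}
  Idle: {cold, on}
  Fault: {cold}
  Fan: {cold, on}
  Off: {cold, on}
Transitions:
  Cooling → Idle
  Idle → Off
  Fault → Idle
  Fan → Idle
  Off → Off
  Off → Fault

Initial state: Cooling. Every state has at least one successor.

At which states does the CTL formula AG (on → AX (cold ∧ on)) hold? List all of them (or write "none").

States satisfying on → AX (cold ∧ on): {Cooling, Idle, Fault, Fan}.
States satisfying AG (on → AX (cold ∧ on)): ∅.

none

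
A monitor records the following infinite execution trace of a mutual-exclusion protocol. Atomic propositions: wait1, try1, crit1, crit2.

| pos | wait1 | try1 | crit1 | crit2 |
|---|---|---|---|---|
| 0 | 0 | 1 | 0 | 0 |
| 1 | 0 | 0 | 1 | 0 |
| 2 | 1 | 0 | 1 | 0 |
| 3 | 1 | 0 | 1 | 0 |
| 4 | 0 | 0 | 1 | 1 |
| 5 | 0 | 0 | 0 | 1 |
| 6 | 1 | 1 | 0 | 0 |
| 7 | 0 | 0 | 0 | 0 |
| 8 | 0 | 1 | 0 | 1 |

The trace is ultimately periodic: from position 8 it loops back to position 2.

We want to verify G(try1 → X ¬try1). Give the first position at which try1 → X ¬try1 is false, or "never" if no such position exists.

try1 → X ¬try1 holds at every position 0..8, and those are all the positions the trace ever visits, so the invariant G(try1 → X ¬try1) is never violated.

never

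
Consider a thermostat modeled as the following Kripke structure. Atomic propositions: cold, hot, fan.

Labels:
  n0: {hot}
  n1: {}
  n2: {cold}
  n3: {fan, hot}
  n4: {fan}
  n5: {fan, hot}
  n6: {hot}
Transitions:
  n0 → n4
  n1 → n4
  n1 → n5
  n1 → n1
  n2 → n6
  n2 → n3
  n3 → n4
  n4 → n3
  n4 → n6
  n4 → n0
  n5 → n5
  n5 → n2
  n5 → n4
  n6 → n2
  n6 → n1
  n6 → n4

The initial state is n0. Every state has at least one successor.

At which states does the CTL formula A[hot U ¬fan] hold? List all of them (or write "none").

States satisfying hot: {n0, n3, n5, n6}.
States satisfying ¬fan: {n0, n1, n2, n6}.
States satisfying A[hot U ¬fan]: {n0, n1, n2, n6}.

{n0, n1, n2, n6}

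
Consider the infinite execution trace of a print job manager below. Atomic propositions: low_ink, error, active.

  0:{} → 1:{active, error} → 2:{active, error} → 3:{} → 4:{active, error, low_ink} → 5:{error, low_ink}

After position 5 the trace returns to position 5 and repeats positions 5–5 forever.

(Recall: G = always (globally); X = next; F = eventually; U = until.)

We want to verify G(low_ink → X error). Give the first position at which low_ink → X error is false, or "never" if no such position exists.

never

low_ink → X error holds at every position 0..5, and those are all the positions the trace ever visits, so the invariant G(low_ink → X error) is never violated.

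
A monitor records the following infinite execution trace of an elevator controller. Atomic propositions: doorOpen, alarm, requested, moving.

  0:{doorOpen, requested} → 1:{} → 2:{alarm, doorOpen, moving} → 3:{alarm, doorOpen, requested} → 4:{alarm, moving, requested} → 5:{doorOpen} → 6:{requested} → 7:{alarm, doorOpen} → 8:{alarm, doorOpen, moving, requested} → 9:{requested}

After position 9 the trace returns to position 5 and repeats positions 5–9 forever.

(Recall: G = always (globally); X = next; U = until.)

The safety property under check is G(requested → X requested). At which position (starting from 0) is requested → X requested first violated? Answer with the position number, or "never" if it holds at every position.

At position 0 the labels are {doorOpen, requested} and the next position 1 has {}, so requested → X requested is false there. This is the first violation.

0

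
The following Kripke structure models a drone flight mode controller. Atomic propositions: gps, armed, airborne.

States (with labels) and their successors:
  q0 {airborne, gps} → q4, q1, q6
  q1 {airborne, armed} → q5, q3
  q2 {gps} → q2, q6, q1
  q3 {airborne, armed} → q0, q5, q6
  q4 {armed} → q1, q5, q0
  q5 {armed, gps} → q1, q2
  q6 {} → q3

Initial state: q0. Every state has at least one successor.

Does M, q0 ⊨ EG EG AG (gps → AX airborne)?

States satisfying EG AG (gps → AX airborne): ∅.
States satisfying EG EG AG (gps → AX airborne): ∅.
No suitable path/successor from q0 witnesses the formula.
q0 ∉ Sat(EG EG AG (gps → AX airborne)).

No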